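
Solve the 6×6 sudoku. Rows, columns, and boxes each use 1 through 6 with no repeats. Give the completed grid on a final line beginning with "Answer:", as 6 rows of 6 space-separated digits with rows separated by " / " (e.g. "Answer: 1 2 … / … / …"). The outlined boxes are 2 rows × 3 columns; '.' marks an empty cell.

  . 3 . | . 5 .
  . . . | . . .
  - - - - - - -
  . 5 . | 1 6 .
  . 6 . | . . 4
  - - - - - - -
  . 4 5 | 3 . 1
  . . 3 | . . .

Step 1. [r5c5∈{2}] r5c5 is down to just 2 ⇒ r5c5=2.
Step 2. [r2c5∈{1,3,4}] 1 has one home in col 5: r2c5, so r2c5=1.
Step 3. [r2c2∈{2}] r2c2 has the single candidate 2, so r2c2=2.
Step 4. [r6c1∈{1,2,6}] in row 6, 2 fits only at r6c1. So r6c1=2.
Step 5. [r4c5∈{3}] r4c5 is down to just 3 ⇒ r4c5=3.
Step 6. [r3c6∈{2}] nothing but 2 survives at r3c6, so r3c6=2.
Step 7. [r1c6∈{6}] only 6 remains possible at r1c6 ⇒ r1c6=6.
Step 8. [r2c4∈{4}] nothing but 4 survives at r2c4. So r2c4=4.
Step 9. [r4c1∈{1}] r4c1's peers cover all but 1, so r4c1=1.
Step 10. [r3c3∈{4}] r3c3 has the single candidate 4 ⇒ r3c3=4.
Step 11. [r2c1∈{5,6}] across row 2, 5 lands solely at r2c1, so r2c1=5.
Step 12. [r4c4∈{5}] nothing but 5 survives at r4c4 ⇒ r4c4=5.
Step 13. [r2c3∈{6}] nothing but 6 survives at r2c3, so r2c3=6.
Step 14. [r3c1∈{3}] only 3 remains possible at r3c1 ⇒ r3c1=3.
Step 15. [r2c6∈{3}] r2c6 has the single candidate 3, so r2c6=3.
Step 16. [r6c4∈{6}] r6c4's peers cover all but 6. So r6c4=6.
Step 17. [r1c4∈{2}] r1c4's peers cover all but 2 ⇒ r1c4=2.
Step 18. [r4c3∈{2}] r4c3 has the single candidate 2, so r4c3=2.
Step 19. [r6c2∈{1}] r6c2 has the single candidate 1. So r6c2=1.
Step 20. [r6c5∈{4}] nothing but 4 survives at r6c5. So r6c5=4.
Step 21. [r1c3∈{1}] r1c3 has the single candidate 1 ⇒ r1c3=1.
Step 22. [r5c1∈{6}] r5c1's peers cover all but 6 ⇒ r5c1=6.
Step 23. [r1c1∈{4}] r1c1 is down to just 4. So r1c1=4.
Step 24. [r6c6∈{5}] only 5 remains possible at r6c6 ⇒ r6c6=5.

Answer: 4 3 1 2 5 6 / 5 2 6 4 1 3 / 3 5 4 1 6 2 / 1 6 2 5 3 4 / 6 4 5 3 2 1 / 2 1 3 6 4 5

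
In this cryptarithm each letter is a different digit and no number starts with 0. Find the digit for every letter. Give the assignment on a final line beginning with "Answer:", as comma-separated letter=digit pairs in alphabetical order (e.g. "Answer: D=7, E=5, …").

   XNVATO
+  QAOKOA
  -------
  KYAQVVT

Step 1. [col 1: O + A ≡ T (mod 10)] O=5 is one option consistent with column 1 (O + A ≡ T (mod 10), carry-in 0) — take it. So O=5.
Step 2. [col 1: O + A ≡ T (mod 10)] column 1 (O + A ≡ T (mod 10), carry-in 0) doesn't pin T yet; pick T=2 and continue ⇒ T=2.
Step 3. [K] adding two 6-digit numbers gives at most 6+1 digits, and here it does — K is that final carry and must be 1, so K=1.
Step 4. [col 1: O + A ≡ T (mod 10)] column 1 reads O+A+carry(0)=T with O=5, T=2; with digits 1,2,5 already taken and all letters distinct, the only value for A is 7. So A=7.
Step 5. [col 2: T + O ≡ V (mod 10)] column 2: given T=2, O=5, carry-in 1, and digits 1,2,5,7 already taken and all letters distinct, T+O≡V (mod 10) forces V=8 ⇒ V=8.
Step 6. [col 4: V + O ≡ Q (mod 10)] column 4: given V=8, O=5, carry-in 0, and digits 1,2,5,7,8 already taken and all letters distinct, V+O≡Q (mod 10) forces Q=3, so Q=3.
Step 7. [col 5: N + A ≡ A (mod 10)] from column 5 (A=7, carry-in 1, digits 1,2,3,5,7,8 already taken and all letters distinct): N must equal 9 ⇒ N=9.
Step 8. [col 6: X + Q ≡ Y (mod 10)] several values work for Y in column 6 (X + Q ≡ Y (mod 10), carry-in 1); try Y=0. So Y=0.
Step 9. [col 6: X + Q ≡ Y (mod 10)] from column 6 (Q=3, Y=0, carry-in 1, digits 0,1,2,3,5,7,8,9 already taken and all letters distinct): X must equal 6 ⇒ X=6.

Answer: A=7, K=1, N=9, O=5, Q=3, T=2, V=8, X=6, Y=0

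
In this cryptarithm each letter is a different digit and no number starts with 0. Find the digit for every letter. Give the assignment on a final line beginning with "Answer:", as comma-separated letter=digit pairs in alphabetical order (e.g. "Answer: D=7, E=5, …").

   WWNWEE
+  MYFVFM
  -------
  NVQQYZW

Step 1. [col 1: E + M ≡ W (mod 10)] E=3 is one option consistent with column 1 (E + M ≡ W (mod 10), carry-in 0) — take it, so E=3.
Step 2. [col 1: E + M ≡ W (mod 10)] no forcing yet in column 1 (carry-in 0); M=4 is free and consistent — try it, so M=4.
Step 3. [col 1: E + M ≡ W (mod 10)] from column 1 (E=3, M=4, carry-in 0, digits 3,4 already taken and all letters distinct): W must equal 7. So W=7.
Step 4. [col 2: E + F ≡ Z (mod 10)] no forcing yet in column 2 (carry-in 0); Z=8 is free and consistent — try it, so Z=8.
Step 5. [col 2: E + F ≡ Z (mod 10)] column 2: given E=3, Z=8, carry-in 0, and digits 3,4,7,8 already taken and all letters distinct, E+F≡Z (mod 10) forces F=5 ⇒ F=5.
Step 6. [N] N is the leading digit of a 7-digit sum of two 6-digit numbers; the final carry is exactly 1. So N=1.
Step 7. [col 3: W + V ≡ Y (mod 10)] several values work for V in column 3 (W + V ≡ Y (mod 10), carry-in 0); try V=2. So V=2.
Step 8. [col 3: W + V ≡ Y (mod 10)] in column 3 we have W+V≡Y with carry-in 0; given W=7, V=2 and digits 1,2,3,4,5,7,8 already taken and all letters distinct, that pins Y to 9 ⇒ Y=9.
Step 9. [col 4: N + F ≡ Q (mod 10)] from column 4 (N=1, F=5, carry-in 0, digits 1,2,3,4,5,7,8,9 already taken and all letters distinct): Q must equal 6 ⇒ Q=6.

Answer: E=3, F=5, M=4, N=1, Q=6, V=2, W=7, Y=9, Z=8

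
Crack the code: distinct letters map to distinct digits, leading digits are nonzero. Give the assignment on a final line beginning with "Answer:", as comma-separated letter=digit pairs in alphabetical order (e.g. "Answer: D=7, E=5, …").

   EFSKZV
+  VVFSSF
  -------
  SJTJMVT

Step 1. [col 1: V + F ≡ T (mod 10)] several values work for F in column 1 (V + F ≡ T (mod 10), carry-in 0); try F=3 ⇒ F=3.
Step 2. [col 1: V + F ≡ T (mod 10)] no forcing yet in column 1 (carry-in 0); V=7 is free and consistent — try it. So V=7.
Step 3. [S] S is the leading digit of a 7-digit sum of two 6-digit numbers; the final carry is exactly 1, so S=1.
Step 4. [col 1: V + F ≡ T (mod 10)] column 1: given V=7, F=3, carry-in 0, and digits 1,3,7 already taken and all letters distinct, V+F≡T (mod 10) forces T=0 ⇒ T=0.
Step 5. [col 2: Z + S ≡ V (mod 10)] from column 2 (S=1, V=7, carry-in 1, digits 0,1,3,7 already taken and all letters distinct): Z must equal 5. So Z=5.
Step 6. [col 3: K + S ≡ M (mod 10)] in column 3 we have K+S≡M with carry-in 0; given S=1 and digits 0,1,3,5,7 already taken and all letters distinct, that pins K to 8. So K=8.
Step 7. [col 3: K + S ≡ M (mod 10)] from column 3 (K=8, S=1, carry-in 0, digits 0,1,3,5,7,8 already taken and all letters distinct): M must equal 9, so M=9.
Step 8. [col 4: S + F ≡ J (mod 10)] column 4 reads S+F+carry(0)=J with S=1, F=3; with digits 0,1,3,5,7,8,9 already taken and all letters distinct, the only value for J is 4 ⇒ J=4.
Step 9. [col 6: E + V ≡ J (mod 10)] column 6 reads E+V+carry(1)=J with V=7, J=4; with digits 0,1,3,4,5,7,8,9 already taken and all letters distinct, the only value for E is 6, so E=6.

Answer: E=6, F=3, J=4, K=8, M=9, S=1, T=0, V=7, Z=5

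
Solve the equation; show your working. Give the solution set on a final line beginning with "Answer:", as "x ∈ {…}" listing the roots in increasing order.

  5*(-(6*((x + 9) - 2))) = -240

Step 1. [5*(-(6*((x + 9) - 2))) = -240] 5·(inner) — divide through by 5. So div: -(6*((x + 9) - 2)) = -48.
Step 2. [-(6*((x + 9) - 2)) = -48] flip signs both sides ⇒ neg: 6*((x + 9) - 2) = 48.
Step 3. [6*((x + 9) - 2) = 48] LHS = 6·(…); ÷6 both sides ⇒ div: (x + 9) - 2 = 8.
Step 4. [(x + 9) - 2 = 8] add 2: x sits inside (… - 2), so sub: x + 9 = 10.
Step 5. [x + 9 = 10] the outer +9 inverts by subtracting 9 ⇒ sub: x = 1.

Answer: x ∈ {1}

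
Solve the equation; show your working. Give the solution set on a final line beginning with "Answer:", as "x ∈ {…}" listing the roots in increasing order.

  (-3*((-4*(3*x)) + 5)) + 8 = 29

Step 1. [(-3*((-4*(3*x)) + 5)) + 8 = 29] 8 comes off first (subtract 8). So sub: -3*((-4*(3*x)) + 5) = 21.
Step 2. [-3*((-4*(3*x)) + 5) = 21] -3·(inner) — divide through by -3, so div: (-4*(3*x)) + 5 = -7.
Step 3. [(-4*(3*x)) + 5 = -7] 5 comes off first (subtract 5), so sub: -4*(3*x) = -12.
Step 4. [-4*(3*x) = -12] -4 out front; divide by -4, so div: 3*x = 3.
Step 5. [3*x = 3] leading coefficient 3: divide by 3. So div: x = 1.

Answer: x ∈ {1}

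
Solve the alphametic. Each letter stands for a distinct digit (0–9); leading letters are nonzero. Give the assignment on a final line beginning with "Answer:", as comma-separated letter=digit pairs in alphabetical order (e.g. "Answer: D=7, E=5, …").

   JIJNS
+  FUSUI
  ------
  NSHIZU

Step 1. [col 1: S + I ≡ U (mod 10)] U=5 is one option consistent with column 1 (S + I ≡ U (mod 10), carry-in 0) — take it ⇒ U=5.
Step 2. [col 1: S + I ≡ U (mod 10)] column 1 (S + I ≡ U (mod 10), carry-in 0) doesn't pin I yet; pick I=2 and continue, so I=2.
Step 3. [N] N is the leading digit of a 6-digit sum of two 5-digit numbers; the final carry is exactly 1, so N=1.
Step 4. [col 1: S + I ≡ U (mod 10)] from column 1 (I=2, U=5, carry-in 0, digits 1,2,5 already taken and all letters distinct): S must equal 3, so S=3.
Step 5. [col 2: N + U ≡ Z (mod 10)] from column 2 (N=1, U=5, carry-in 0, digits 1,2,3,5 already taken and all letters distinct): Z must equal 6. So Z=6.
Step 6. [col 3: J + S ≡ I (mod 10)] in column 3 we have J+S≡I with carry-in 0; given S=3, I=2 and digits 1,2,3,5,6 already taken and all letters distinct, that pins J to 9, so J=9.
Step 7. [col 4: I + U ≡ H (mod 10)] column 4 reads I+U+carry(1)=H with I=2, U=5; with digits 1,2,3,5,6,9 already taken and all letters distinct, the only value for H is 8, so H=8.
Step 8. [col 5: J + F ≡ S (mod 10)] column 5: given J=9, S=3, carry-in 0, and digits 1,2,3,5,6,8,9 already taken and all letters distinct, J+F≡S (mod 10) forces F=4. So F=4.

Answer: F=4, H=8, I=2, J=9, N=1, S=3, U=5, Z=6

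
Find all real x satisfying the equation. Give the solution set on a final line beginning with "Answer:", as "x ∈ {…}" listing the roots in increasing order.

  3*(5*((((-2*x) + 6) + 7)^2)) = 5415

Step 1. [3*(5*((((-2*x) + 6) + 7)^2)) = 5415] divide by the outer 3, so div: 5*((((-2*x) + 6) + 7)^2) = 1805.
Step 2. [5*((((-2*x) + 6) + 7)^2) = 1805] divide by the outer 5 ⇒ div: (((-2*x) + 6) + 7)^2 = 361.
Step 3. [(((-2*x) + 6) + 7)^2 = 361] 361 ≥ 0, LHS is (·)² — take ±√. So sqrt: ((-2*x) + 6) + 7 = 19 or -19.
Step 4. [((-2*x) + 6) + 7 = 19 or -19] the outer +7 inverts by subtracting 7 ⇒ sub: (-2*x) + 6 = 12 or -26.
Step 5. [(-2*x) + 6 = 12 or -26] subtract 6: x sits inside (… + 6). So sub: -2*x = 6 or -32.
Step 6. [-2*x = 6 or -32] -2·(inner) — divide through by -2, so div: x = -3 or 16.

Answer: x ∈ {-3, 16}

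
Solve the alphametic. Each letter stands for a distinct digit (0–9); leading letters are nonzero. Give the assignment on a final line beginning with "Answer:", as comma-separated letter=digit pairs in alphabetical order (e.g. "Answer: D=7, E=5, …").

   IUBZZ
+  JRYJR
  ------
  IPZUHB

Step 1. [col 1: Z + R ≡ B (mod 10)] Z=6 is one option consistent with column 1 (Z + R ≡ B (mod 10), carry-in 0) — take it. So Z=6.
Step 2. [I] adding two 5-digit numbers gives at most 5+1 digits, and here it does — I is that final carry and must be 1 ⇒ I=1.
Step 3. [col 1: Z + R ≡ B (mod 10)] R=2 is one option consistent with column 1 (Z + R ≡ B (mod 10), carry-in 0) — take it. So R=2.
Step 4. [col 1: Z + R ≡ B (mod 10)] in column 1 we have Z+R≡B with carry-in 0; given Z=6, R=2 and digits 1,2,6 already taken and all letters distinct, that pins B to 8 ⇒ B=8.
Step 5. [col 2: Z + J ≡ H (mod 10)] several values work for H in column 2 (Z + J ≡ H (mod 10), carry-in 0); try H=5, so H=5.
Step 6. [col 2: Z + J ≡ H (mod 10)] in column 2 we have Z+J≡H with carry-in 0; given Z=6, H=5 and digits 1,2,5,6,8 already taken and all letters distinct, that pins J to 9 ⇒ J=9.
Step 7. [col 3: B + Y ≡ U (mod 10)] in column 3 we have B+Y≡U with carry-in 1; given B=8 and digits 1,2,5,6,8,9 already taken and all letters distinct, that pins Y to 4, so Y=4.
Step 8. [col 3: B + Y ≡ U (mod 10)] from column 3 (B=8, Y=4, carry-in 1, digits 1,2,4,5,6,8,9 already taken and all letters distinct): U must equal 3. So U=3.
Step 9. [col 5: I + J ≡ P (mod 10)] in column 5 we have I+J≡P with carry-in 0; given I=1, J=9 and digits 1,2,3,4,5,6,8,9 already taken and all letters distinct, that pins P to 0. So P=0.

Answer: B=8, H=5, I=1, J=9, P=0, R=2, U=3, Y=4, Z=6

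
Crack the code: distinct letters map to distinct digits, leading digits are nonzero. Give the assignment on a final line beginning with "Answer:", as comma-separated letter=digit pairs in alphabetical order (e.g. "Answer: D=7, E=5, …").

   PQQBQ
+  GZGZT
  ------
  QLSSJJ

Step 1. [col 1: Q + T ≡ J (mod 10)] column 1 (Q + T ≡ J (mod 10), carry-in 0) doesn't pin Q yet; pick Q=1 and continue. So Q=1.
Step 2. [col 1: Q + T ≡ J (mod 10)] column 1 (Q + T ≡ J (mod 10), carry-in 0) doesn't pin T yet; pick T=3 and continue. So T=3.
Step 3. [col 1: Q + T ≡ J (mod 10)] column 1: given Q=1, T=3, carry-in 0, and digits 1,3 already taken and all letters distinct, Q+T≡J (mod 10) forces J=4, so J=4.
Step 4. [col 2: B + Z ≡ J (mod 10)] B=6 is one option consistent with column 2 (B + Z ≡ J (mod 10), carry-in 0) — take it. So B=6.
Step 5. [col 2: B + Z ≡ J (mod 10)] from column 2 (B=6, J=4, carry-in 0, digits 1,3,4,6 already taken and all letters distinct): Z must equal 8. So Z=8.
Step 6. [col 3: Q + G ≡ S (mod 10)] no forcing yet in column 3 (carry-in 1); G=7 is free and consistent — try it. So G=7.
Step 7. [col 3: Q + G ≡ S (mod 10)] from column 3 (Q=1, G=7, carry-in 1, digits 1,3,4,6,7,8 already taken and all letters distinct): S must equal 9, so S=9.
Step 8. [col 5: P + G ≡ L (mod 10)] from column 5 (G=7, carry-in 0, digits 1,3,4,6,7,8,9 already taken and all letters distinct): P must equal 5 ⇒ P=5.
Step 9. [col 5: P + G ≡ L (mod 10)] column 5: given P=5, G=7, carry-in 0, and digits 1,3,4,5,6,7,8,9 already taken and all letters distinct, P+G≡L (mod 10) forces L=2. So L=2.

Answer: B=6, G=7, J=4, L=2, P=5, Q=1, S=9, T=3, Z=8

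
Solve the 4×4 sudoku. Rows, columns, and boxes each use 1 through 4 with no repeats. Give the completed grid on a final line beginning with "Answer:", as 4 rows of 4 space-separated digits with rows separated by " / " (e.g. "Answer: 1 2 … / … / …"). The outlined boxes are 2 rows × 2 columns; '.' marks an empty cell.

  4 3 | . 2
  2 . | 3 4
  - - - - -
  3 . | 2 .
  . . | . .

Step 1. [r4c1∈{1}] nothing but 1 survives at r4c1. So r4c1=1.
Step 2. [r4c2∈{2,4}] across row 4, 2 lands solely at r4c2 ⇒ r4c2=2.
Step 3. [r2c2∈{1}] nothing but 1 survives at r2c2 ⇒ r2c2=1.
Step 4. [r3c2∈{4}] r3c2 has the single candidate 4, so r3c2=4.
Step 5. [r4c3∈{4}] nothing but 4 survives at r4c3, so r4c3=4.
Step 6. [r1c3∈{1}] r1c3 has the single candidate 1 ⇒ r1c3=1.
Step 7. [r4c4∈{3}] r4c4's peers cover all but 3. So r4c4=3.
Step 8. [r3c4∈{1}] nothing but 1 survives at r3c4, so r3c4=1.

Answer: 4 3 1 2 / 2 1 3 4 / 3 4 2 1 / 1 2 4 3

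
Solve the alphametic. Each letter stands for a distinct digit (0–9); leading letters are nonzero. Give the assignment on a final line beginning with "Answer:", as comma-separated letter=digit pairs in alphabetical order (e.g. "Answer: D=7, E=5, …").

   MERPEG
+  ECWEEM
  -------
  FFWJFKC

Step 1. [col 1: G + M ≡ C (mod 10)] several values work for G in column 1 (G + M ≡ C (mod 10), carry-in 0); try G=7, so G=7.
Step 2. [F] the sum has 7 digits but both addends have 6; that extra leading digit F is the final carry, namely 1, so F=1.
Step 3. [col 1: G + M ≡ C (mod 10)] M=5 is one option consistent with column 1 (G + M ≡ C (mod 10), carry-in 0) — take it. So M=5.
Step 4. [col 1: G + M ≡ C (mod 10)] from column 1 (G=7, M=5, carry-in 0, digits 1,5,7 already taken and all letters distinct): C must equal 2, so C=2.
Step 5. [col 2: E + E ≡ K (mod 10)] column 2 (E + E ≡ K (mod 10), carry-in 1) doesn't pin K yet; pick K=3 and continue. So K=3.
Step 6. [col 2: E + E ≡ K (mod 10)] column 2: given K=3, carry-in 1, and digits 1,2,3,5,7 already taken and all letters distinct, E+E≡K (mod 10) forces E=6 ⇒ E=6.
Step 7. [col 3: P + E ≡ F (mod 10)] column 3 reads P+E+carry(1)=F with E=6, F=1; with digits 1,2,3,5,6,7 already taken and all letters distinct, the only value for P is 4, so P=4.
Step 8. [col 4: R + W ≡ J (mod 10)] column 4: given nothing yet, carry-in 1, and digits 1,2,3,4,5,6,7 already taken and all letters distinct, R+W≡J (mod 10) forces J=9. So J=9.
Step 9. [col 4: R + W ≡ J (mod 10)] several values work for W in column 4 (R + W ≡ J (mod 10), carry-in 1); try W=8, so W=8.
Step 10. [col 4: R + W ≡ J (mod 10)] column 4: given W=8, J=9, carry-in 1, and digits 1,2,3,4,5,6,7,8,9 already taken and all letters distinct, R+W≡J (mod 10) forces R=0. So R=0.

Answer: C=2, E=6, F=1, G=7, J=9, K=3, M=5, P=4, R=0, W=8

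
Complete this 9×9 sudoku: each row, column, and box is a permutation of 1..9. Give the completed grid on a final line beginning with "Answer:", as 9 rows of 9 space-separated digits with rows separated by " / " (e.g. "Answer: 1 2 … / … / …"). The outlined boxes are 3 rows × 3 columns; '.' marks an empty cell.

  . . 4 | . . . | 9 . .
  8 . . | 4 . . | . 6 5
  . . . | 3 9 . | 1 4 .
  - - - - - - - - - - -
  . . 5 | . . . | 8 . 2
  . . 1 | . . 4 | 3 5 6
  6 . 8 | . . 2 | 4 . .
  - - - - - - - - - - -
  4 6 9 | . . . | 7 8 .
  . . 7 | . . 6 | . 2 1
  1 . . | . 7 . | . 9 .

Step 1. [r4c6∈{1,3,7,9}] in col 6, 9 fits only at r4c6 ⇒ r4c6=9.
Step 2. [r2c2∈{1,2,3,7,9}] across row 2, 9 lands solely at r2c2, so r2c2=9.
Step 3. [r1c2∈{1,2,3,5,7}] across col 2, 1 lands solely at r1c2, so r1c2=1.
Step 4. [r8c7∈{5}] nothing but 5 survives at r8c7, so r8c7=5.
Step 5. [r9c2∈{2,3,5,8}] 5 has one home in box 7: r9c2. So r9c2=5.
Step 6. [r8c1∈{3}] r8c1 has the single candidate 3. So r8c1=3.
Step 7. [r4c1∈{7}] r4c1 has the single candidate 7, so r4c1=7.
Step 8. [r7c9∈{3}] r7c9 has the single candidate 3, so r7c9=3.
Step 9. [r2c6∈{1,7}] row 2 places 7 nowhere but r2c6, so r2c6=7.
Step 10. [r2c5∈{1,2}] row 2 places 1 nowhere but r2c5, so r2c5=1.
Step 11. [r5c5∈{8}] r5c5 is down to just 8. So r5c5=8.
Step 12. [r9c3∈{2}] r9c3 has the single candidate 2. So r9c3=2.
Step 13. [r9c4∈{8}] r9c4 is down to just 8, so r9c4=8.
Step 14. [r3c2∈{2,7}] in col 2, 7 fits only at r3c2. So r3c2=7.
Step 15. [r3c1∈{2,5}] across row 3, 2 lands solely at r3c1. So r3c1=2.
Step 16. [r3c6∈{5,8}] r3c6 is the only open cell in row 3 admitting 5. So r3c6=5.
Step 17. [r6c2∈{3}] r6c2's peers cover all but 3 ⇒ r6c2=3.
Step 18. [r6c5∈{5}] r6c5 has the single candidate 5. So r6c5=5.
Step 19. [r7c5∈{2}] r7c5 has the single candidate 2, so r7c5=2.
Step 20. [r4c8∈{1}] r4c8 has the single candidate 1. So r4c8=1.
Step 21. [r6c8∈{7}] r6c8 has the single candidate 7 ⇒ r6c8=7.
Step 22. [r1c5∈{6}] r1c5's peers cover all but 6. So r1c5=6.
Step 23. [r1c6∈{8}] r1c6 is down to just 8, so r1c6=8.
Step 24. [r7c6∈{1}] only 1 remains possible at r7c6 ⇒ r7c6=1.
Step 25. [r8c2∈{8}] r8c2 is down to just 8 ⇒ r8c2=8.
Step 26. [r9c6∈{3}] r9c6 has the single candidate 3. So r9c6=3.
Step 27. [r6c4∈{1}] nothing but 1 survives at r6c4, so r6c4=1.
Step 28. [r1c1∈{5}] r1c1 has the single candidate 5, so r1c1=5.
Step 29. [r9c9∈{4}] r9c9 has the single candidate 4 ⇒ r9c9=4.
Step 30. [r4c2∈{4}] nothing but 4 survives at r4c2. So r4c2=4.
Step 31. [r2c3∈{3}] r2c3's peers cover all but 3, so r2c3=3.
Step 32. [r5c4∈{7}] only 7 remains possible at r5c4, so r5c4=7.
Step 33. [r2c7∈{2}] only 2 remains possible at r2c7. So r2c7=2.
Step 34. [r6c9∈{9}] r6c9 is down to just 9. So r6c9=9.
Step 35. [r5c2∈{2}] r5c2 is down to just 2, so r5c2=2.
Step 36. [r1c4∈{2}] only 2 remains possible at r1c4, so r1c4=2.
Step 37. [r1c9∈{7}] r1c9's peers cover all but 7 ⇒ r1c9=7.
Step 38. [r9c7∈{6}] nothing but 6 survives at r9c7 ⇒ r9c7=6.
Step 39. [r8c4∈{9}] only 9 remains possible at r8c4, so r8c4=9.
Step 40. [r4c4∈{6}] only 6 remains possible at r4c4. So r4c4=6.
Step 41. [r8c5∈{4}] only 4 remains possible at r8c5 ⇒ r8c5=4.
Step 42. [r1c8∈{3}] r1c8 is down to just 3. So r1c8=3.
Step 43. [r3c3∈{6}] nothing but 6 survives at r3c3, so r3c3=6.
Step 44. [r7c4∈{5}] nothing but 5 survives at r7c4 ⇒ r7c4=5.
Step 45. [r4c5∈{3}] r4c5 has the single candidate 3. So r4c5=3.
Step 46. [r3c9∈{8}] r3c9 has the single candidate 8 ⇒ r3c9=8.
Step 47. [r5c1∈{9}] nothing but 9 survives at r5c1 ⇒ r5c1=9.

Answer: 5 1 4 2 6 8 9 3 7 / 8 9 3 4 1 7 2 6 5 / 2 7 6 3 9 5 1 4 8 / 7 4 5 6 3 9 8 1 2 / 9 2 1 7 8 4 3 5 6 / 6 3 8 1 5 2 4 7 9 / 4 6 9 5 2 1 7 8 3 / 3 8 7 9 4 6 5 2 1 / 1 5 2 8 7 3 6 9 4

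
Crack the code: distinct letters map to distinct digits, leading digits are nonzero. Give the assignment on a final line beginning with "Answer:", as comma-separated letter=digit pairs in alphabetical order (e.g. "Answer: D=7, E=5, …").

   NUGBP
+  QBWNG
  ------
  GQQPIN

Step 1. [col 1: P + G ≡ N (mod 10)] P=8 is one option consistent with column 1 (P + G ≡ N (mod 10), carry-in 0) — take it. So P=8.
Step 2. [col 1: P + G ≡ N (mod 10)] no forcing yet in column 1 (carry-in 0); N=9 is free and consistent — try it. So N=9.
Step 3. [col 1: P + G ≡ N (mod 10)] from column 1 (P=8, N=9, carry-in 0, digits 8,9 already taken and all letters distinct): G must equal 1, so G=1.
Step 4. [col 2: B + N ≡ I (mod 10)] no forcing yet in column 2 (carry-in 0); B=5 is free and consistent — try it, so B=5.
Step 5. [col 2: B + N ≡ I (mod 10)] in column 2 we have B+N≡I with carry-in 0; given B=5, N=9 and digits 1,5,8,9 already taken and all letters distinct, that pins I to 4. So I=4.
Step 6. [col 3: G + W ≡ P (mod 10)] column 3: given G=1, P=8, carry-in 1, and digits 1,4,5,8,9 already taken and all letters distinct, G+W≡P (mod 10) forces W=6. So W=6.
Step 7. [col 4: U + B ≡ Q (mod 10)] column 4 (U + B ≡ Q (mod 10), carry-in 0) doesn't pin U yet; pick U=7 and continue ⇒ U=7.
Step 8. [col 4: U + B ≡ Q (mod 10)] in column 4 we have U+B≡Q with carry-in 0; given U=7, B=5 and digits 1,4,5,6,7,8,9 already taken and all letters distinct, that pins Q to 2. So Q=2.

Answer: B=5, G=1, I=4, N=9, P=8, Q=2, U=7, W=6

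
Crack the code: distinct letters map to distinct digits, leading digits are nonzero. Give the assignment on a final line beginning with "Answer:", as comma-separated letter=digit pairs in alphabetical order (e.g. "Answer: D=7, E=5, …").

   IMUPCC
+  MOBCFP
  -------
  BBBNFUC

Step 1. [B] adding two 6-digit numbers gives at most 6+1 digits, and here it does — B is that final carry and must be 1. So B=1.
Step 2. [col 1: C + P ≡ C (mod 10)] from column 1 (nothing yet, carry-in 0, digits 1 already taken and all letters distinct): P must equal 0, so P=0.
Step 3. [col 1: C + P ≡ C (mod 10)] C=6 is one option consistent with column 1 (C + P ≡ C (mod 10), carry-in 0) — take it. So C=6.
Step 4. [col 2: C + F ≡ U (mod 10)] column 2 (C + F ≡ U (mod 10), carry-in 0) doesn't pin U yet; pick U=3 and continue. So U=3.
Step 5. [col 2: C + F ≡ U (mod 10)] in column 2 we have C+F≡U with carry-in 0; given C=6, U=3 and digits 0,1,3,6 already taken and all letters distinct, that pins F to 7. So F=7.
Step 6. [col 4: U + B ≡ N (mod 10)] column 4: given U=3, B=1, carry-in 0, and digits 0,1,3,6,7 already taken and all letters distinct, U+B≡N (mod 10) forces N=4 ⇒ N=4.
Step 7. [col 5: M + O ≡ B (mod 10)] several values work for O in column 5 (M + O ≡ B (mod 10), carry-in 0); try O=9 ⇒ O=9.
Step 8. [col 5: M + O ≡ B (mod 10)] column 5: given O=9, B=1, carry-in 0, and digits 0,1,3,4,6,7,9 already taken and all letters distinct, M+O≡B (mod 10) forces M=2. So M=2.
Step 9. [col 6: I + M ≡ B (mod 10)] column 6: given M=2, B=1, carry-in 1, and digits 0,1,2,3,4,6,7,9 already taken and all letters distinct, I+M≡B (mod 10) forces I=8, so I=8.

Answer: B=1, C=6, F=7, I=8, M=2, N=4, O=9, P=0, U=3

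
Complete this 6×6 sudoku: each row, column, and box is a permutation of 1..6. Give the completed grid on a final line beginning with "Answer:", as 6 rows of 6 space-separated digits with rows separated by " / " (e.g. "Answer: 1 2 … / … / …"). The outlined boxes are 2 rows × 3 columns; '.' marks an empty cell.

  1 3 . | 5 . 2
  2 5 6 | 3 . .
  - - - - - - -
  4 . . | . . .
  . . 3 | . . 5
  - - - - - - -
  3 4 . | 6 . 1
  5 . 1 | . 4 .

Step 1. [r6c4∈{2}] r6c4's peers cover all but 2. So r6c4=2.
Step 2. [r3c5∈{1,2,3,6}] r3c5 is the only open cell in col 5 admitting 3. So r3c5=3.
Step 3. [r4c5∈{1,2,6}] col 5 places 2 nowhere but r4c5. So r4c5=2.
Step 4. [r3c2∈{1,2,6}] col 2 places 2 nowhere but r3c2. So r3c2=2.
Step 5. [r4c2∈{1,6}] r4c2 is the only open cell in col 2 admitting 1. So r4c2=1.
Step 6. [r6c6∈{3}] only 3 remains possible at r6c6, so r6c6=3.
Step 7. [r3c4∈{1}] only 1 remains possible at r3c4. So r3c4=1.
Step 8. [r1c5∈{6}] only 6 remains possible at r1c5, so r1c5=6.
Step 9. [r5c3∈{2}] r5c3's peers cover all but 2. So r5c3=2.
Step 10. [r2c6∈{4}] only 4 remains possible at r2c6, so r2c6=4.
Step 11. [r2c5∈{1}] r2c5 is down to just 1, so r2c5=1.
Step 12. [r4c4∈{4}] r4c4's peers cover all but 4, so r4c4=4.
Step 13. [r3c6∈{6}] only 6 remains possible at r3c6, so r3c6=6.
Step 14. [r6c2∈{6}] r6c2 has the single candidate 6 ⇒ r6c2=6.
Step 15. [r3c3∈{5}] r3c3 has the single candidate 5 ⇒ r3c3=5.
Step 16. [r5c5∈{5}] r5c5's peers cover all but 5, so r5c5=5.
Step 17. [r4c1∈{6}] r4c1's peers cover all but 6 ⇒ r4c1=6.
Step 18. [r1c3∈{4}] r1c3's peers cover all but 4 ⇒ r1c3=4.

Answer: 1 3 4 5 6 2 / 2 5 6 3 1 4 / 4 2 5 1 3 6 / 6 1 3 4 2 5 / 3 4 2 6 5 1 / 5 6 1 2 4 3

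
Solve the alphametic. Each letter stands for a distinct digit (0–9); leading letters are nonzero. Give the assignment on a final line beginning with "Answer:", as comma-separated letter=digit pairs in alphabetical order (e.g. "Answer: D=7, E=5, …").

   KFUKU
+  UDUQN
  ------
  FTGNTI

Step 1. [col 1: U + N ≡ I (mod 10)] no forcing yet in column 1 (carry-in 0); N=3 is free and consistent — try it, so N=3.
Step 2. [F] F is the leading digit of a 6-digit sum of two 5-digit numbers; the final carry is exactly 1 ⇒ F=1.
Step 3. [col 1: U + N ≡ I (mod 10)] several values work for I in column 1 (U + N ≡ I (mod 10), carry-in 0); try I=9, so I=9.
Step 4. [col 1: U + N ≡ I (mod 10)] from column 1 (N=3, I=9, carry-in 0, digits 1,3,9 already taken and all letters distinct): U must equal 6, so U=6.
Step 5. [col 2: K + Q ≡ T (mod 10)] column 2 (K + Q ≡ T (mod 10), carry-in 0) doesn't pin Q yet; pick Q=7 and continue ⇒ Q=7.
Step 6. [col 2: K + Q ≡ T (mod 10)] several values work for K in column 2 (K + Q ≡ T (mod 10), carry-in 0); try K=5 ⇒ K=5.
Step 7. [col 2: K + Q ≡ T (mod 10)] from column 2 (K=5, Q=7, carry-in 0, digits 1,3,5,6,7,9 already taken and all letters distinct): T must equal 2, so T=2.
Step 8. [col 4: F + D ≡ G (mod 10)] in column 4 we have F+D≡G with carry-in 1; given F=1 and digits 1,2,3,5,6,7,9 already taken and all letters distinct, that pins D to 8 ⇒ D=8.
Step 9. [col 4: F + D ≡ G (mod 10)] from column 4 (F=1, D=8, carry-in 1, digits 1,2,3,5,6,7,8,9 already taken and all letters distinct): G must equal 0, so G=0.

Answer: D=8, F=1, G=0, I=9, K=5, N=3, Q=7, T=2, U=6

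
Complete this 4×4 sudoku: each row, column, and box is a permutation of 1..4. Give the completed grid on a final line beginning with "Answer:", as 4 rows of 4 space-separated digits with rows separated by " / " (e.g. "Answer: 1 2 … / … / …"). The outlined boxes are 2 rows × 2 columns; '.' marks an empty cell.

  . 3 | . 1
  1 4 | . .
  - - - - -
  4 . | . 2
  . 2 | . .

Step 1. [r3c3∈{1,3}] r3c3 is the only open cell in row 3 admitting 3. So r3c3=3.
Step 2. [r1c3∈{2,4}] across row 1, 4 lands solely at r1c3, so r1c3=4.
Step 3. [r3c2∈{1}] r3c2 is down to just 1. So r3c2=1.
Step 4. [r1c1∈{2}] r1c1 has the single candidate 2. So r1c1=2.
Step 5. [r4c4∈{4}] nothing but 4 survives at r4c4 ⇒ r4c4=4.
Step 6. [r2c4∈{3}] r2c4 is down to just 3 ⇒ r2c4=3.
Step 7. [r4c3∈{1}] nothing but 1 survives at r4c3. So r4c3=1.
Step 8. [r4c1∈{3}] only 3 remains possible at r4c1. So r4c1=3.
Step 9. [r2c3∈{2}] only 2 remains possible at r2c3, so r2c3=2.

Answer: 2 3 4 1 / 1 4 2 3 / 4 1 3 2 / 3 2 1 4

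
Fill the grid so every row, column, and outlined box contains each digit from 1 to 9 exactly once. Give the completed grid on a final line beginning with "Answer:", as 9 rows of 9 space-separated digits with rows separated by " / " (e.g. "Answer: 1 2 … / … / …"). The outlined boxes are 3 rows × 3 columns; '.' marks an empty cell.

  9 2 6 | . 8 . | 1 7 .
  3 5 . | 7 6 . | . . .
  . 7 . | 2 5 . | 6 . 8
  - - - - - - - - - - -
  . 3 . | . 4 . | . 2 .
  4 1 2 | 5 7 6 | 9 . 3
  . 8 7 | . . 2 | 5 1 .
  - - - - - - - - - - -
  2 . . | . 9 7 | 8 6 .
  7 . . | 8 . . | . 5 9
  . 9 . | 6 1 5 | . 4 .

Step 1. [r2c7∈{2,4}] across col 7, 4 lands solely at r2c7, so r2c7=4.
Step 2. [r8c3∈{1,3,4}] across row 8, 1 lands solely at r8c3, so r8c3=1.
Step 3. [r2c6∈{1,9}] in row 2, 1 fits only at r2c6. So r2c6=1.
Step 4. [r3c6∈{3,4,9}] box 2 places 9 nowhere but r3c6. So r3c6=9.
Step 5. [r7c3∈{3,4,5}] across row 7, 5 lands solely at r7c3, so r7c3=5.
Step 6. [r7c4∈{3,4}] r7c4 is the only open cell in row 7 admitting 3 ⇒ r7c4=3.
Step 7. [r8c6∈{4}] nothing but 4 survives at r8c6. So r8c6=4.
Step 8. [r8c7∈{2,3}] r8c7 is the only open cell in row 8 admitting 3, so r8c7=3.
Step 9. [r6c1∈{6}] r6c1's peers cover all but 6, so r6c1=6.
Step 10. [r4c7∈{7}] only 7 remains possible at r4c7. So r4c7=7.
Step 11. [r6c4∈{9}] nothing but 9 survives at r6c4. So r6c4=9.
Step 12. [r9c7∈{2}] r9c7 is down to just 2, so r9c7=2.
Step 13. [r9c1∈{8}] nothing but 8 survives at r9c1, so r9c1=8.
Step 14. [r1c4∈{4}] r1c4 is down to just 4 ⇒ r1c4=4.
Step 15. [r8c5∈{2}] r8c5 is down to just 2. So r8c5=2.
Step 16. [r4c4∈{1}] only 1 remains possible at r4c4 ⇒ r4c4=1.
Step 17. [r3c3∈{4}] r3c3 has the single candidate 4. So r3c3=4.
Step 18. [r6c5∈{3}] r6c5's peers cover all but 3, so r6c5=3.
Step 19. [r7c9∈{1}] r7c9 is down to just 1, so r7c9=1.
Step 20. [r4c9∈{6}] r4c9 has the single candidate 6, so r4c9=6.
Step 21. [r2c9∈{2}] only 2 remains possible at r2c9. So r2c9=2.
Step 22. [r2c3∈{8}] r2c3's peers cover all but 8. So r2c3=8.
Step 23. [r4c1∈{5}] r4c1 is down to just 5. So r4c1=5.
Step 24. [r8c2∈{6}] nothing but 6 survives at r8c2, so r8c2=6.
Step 25. [r1c9∈{5}] r1c9's peers cover all but 5, so r1c9=5.
Step 26. [r9c3∈{3}] only 3 remains possible at r9c3. So r9c3=3.
Step 27. [r1c6∈{3}] r1c6's peers cover all but 3, so r1c6=3.
Step 28. [r2c8∈{9}] only 9 remains possible at r2c8. So r2c8=9.
Step 29. [r4c6∈{8}] r4c6 is down to just 8, so r4c6=8.
Step 30. [r9c9∈{7}] only 7 remains possible at r9c9. So r9c9=7.
Step 31. [r7c2∈{4}] only 4 remains possible at r7c2, so r7c2=4.
Step 32. [r4c3∈{9}] only 9 remains possible at r4c3, so r4c3=9.
Step 33. [r3c1∈{1}] nothing but 1 survives at r3c1 ⇒ r3c1=1.
Step 34. [r3c8∈{3}] r3c8's peers cover all but 3 ⇒ r3c8=3.
Step 35. [r6c9∈{4}] r6c9 is down to just 4, so r6c9=4.
Step 36. [r5c8∈{8}] only 8 remains possible at r5c8, so r5c8=8.

Answer: 9 2 6 4 8 3 1 7 5 / 3 5 8 7 6 1 4 9 2 / 1 7 4 2 5 9 6 3 8 / 5 3 9 1 4 8 7 2 6 / 4 1 2 5 7 6 9 8 3 / 6 8 7 9 3 2 5 1 4 / 2 4 5 3 9 7 8 6 1 / 7 6 1 8 2 4 3 5 9 / 8 9 3 6 1 5 2 4 7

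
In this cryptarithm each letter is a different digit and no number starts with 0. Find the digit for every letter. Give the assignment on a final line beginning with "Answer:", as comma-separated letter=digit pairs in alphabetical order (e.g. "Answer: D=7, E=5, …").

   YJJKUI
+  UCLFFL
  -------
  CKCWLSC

Step 1. [col 1: I + L ≡ C (mod 10)] C=1 is one option consistent with column 1 (I + L ≡ C (mod 10), carry-in 0) — take it, so C=1.
Step 2. [col 1: I + L ≡ C (mod 10)] I=9 is one option consistent with column 1 (I + L ≡ C (mod 10), carry-in 0) — take it ⇒ I=9.
Step 3. [col 1: I + L ≡ C (mod 10)] column 1 reads I+L+carry(0)=C with I=9, C=1; with digits 1,9 already taken and all letters distinct, the only value for L is 2 ⇒ L=2.
Step 4. [col 2: U + F ≡ S (mod 10)] several values work for F in column 2 (U + F ≡ S (mod 10), carry-in 1); try F=6 ⇒ F=6.
Step 5. [col 2: U + F ≡ S (mod 10)] no forcing yet in column 2 (carry-in 1); S=4 is free and consistent — try it. So S=4.
Step 6. [col 2: U + F ≡ S (mod 10)] in column 2 we have U+F≡S with carry-in 1; given F=6, S=4 and digits 1,2,4,6,9 already taken and all letters distinct, that pins U to 7 ⇒ U=7.
Step 7. [col 3: K + F ≡ L (mod 10)] in column 3 we have K+F≡L with carry-in 1; given F=6, L=2 and digits 1,2,4,6,7,9 already taken and all letters distinct, that pins K to 5. So K=5.
Step 8. [col 4: J + L ≡ W (mod 10)] column 4: given L=2, carry-in 1, and digits 1,2,4,5,6,7,9 already taken and all letters distinct, J+L≡W (mod 10) forces J=0 ⇒ J=0.
Step 9. [col 4: J + L ≡ W (mod 10)] column 4 reads J+L+carry(1)=W with J=0, L=2; with digits 0,1,2,4,5,6,7,9 already taken and all letters distinct, the only value for W is 3, so W=3.
Step 10. [col 6: Y + U ≡ K (mod 10)] from column 6 (U=7, K=5, carry-in 0, digits 0,1,2,3,4,5,6,7,9 already taken and all letters distinct): Y must equal 8. So Y=8.

Answer: C=1, F=6, I=9, J=0, K=5, L=2, S=4, U=7, W=3, Y=8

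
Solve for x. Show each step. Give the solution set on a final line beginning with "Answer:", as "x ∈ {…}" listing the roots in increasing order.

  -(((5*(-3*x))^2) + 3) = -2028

Step 1. [-(((5*(-3*x))^2) + 3) = -2028] flip signs both sides ⇒ neg: ((5*(-3*x))^2) + 3 = 2028.
Step 2. [((5*(-3*x))^2) + 3 = 2028] the outer +3 inverts by subtracting 3 ⇒ sub: (5*(-3*x))^2 = 2025.
Step 3. [(5*(-3*x))^2 = 2025] LHS squared, RHS 2025 ≥ 0: apply √ (±), so sqrt: 5*(-3*x) = 45 or -45.
Step 4. [5*(-3*x) = 45 or -45] leading coefficient 5: divide by 5, so div: -3*x = 9 or -9.
Step 5. [-3*x = 9 or -9] leading coefficient -3: divide by -3 ⇒ div: x = -3 or 3.

Answer: x ∈ {-3, 3}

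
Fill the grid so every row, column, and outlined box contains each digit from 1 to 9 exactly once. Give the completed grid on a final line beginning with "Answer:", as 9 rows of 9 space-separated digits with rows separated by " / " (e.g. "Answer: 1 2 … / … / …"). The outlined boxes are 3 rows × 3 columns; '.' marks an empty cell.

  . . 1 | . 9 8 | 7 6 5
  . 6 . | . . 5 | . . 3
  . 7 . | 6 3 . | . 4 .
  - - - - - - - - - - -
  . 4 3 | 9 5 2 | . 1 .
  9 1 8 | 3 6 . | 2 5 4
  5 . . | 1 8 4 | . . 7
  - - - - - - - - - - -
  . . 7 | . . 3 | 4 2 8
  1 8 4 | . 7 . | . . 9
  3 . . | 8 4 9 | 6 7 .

Step 1. [r2c5∈{1,2}] r2c5 is the only open cell in col 5 admitting 2, so r2c5=2.
Step 2. [r2c7∈{1,8,9}] row 2 places 1 nowhere but r2c7, so r2c7=1.
Step 3. [r6c2∈{2}] r6c2 has the single candidate 2. So r6c2=2.
Step 4. [r1c1∈{2,4}] r1c1 is the only open cell in row 1 admitting 2 ⇒ r1c1=2.
Step 5. [r2c8∈{8,9}] 8 has one home in col 8: r2c8. So r2c8=8.
Step 6. [r3c3∈{5,9}] in row 3, 5 fits only at r3c3, so r3c3=5.
Step 7. [r7c4∈{5}] r7c4 has the single candidate 5 ⇒ r7c4=5.
Step 8. [r8c8∈{3}] r8c8 has the single candidate 3, so r8c8=3.
Step 9. [r2c1∈{4}] nothing but 4 survives at r2c1. So r2c1=4.
Step 10. [r3c7∈{9}] only 9 remains possible at r3c7. So r3c7=9.
Step 11. [r6c3∈{6}] r6c3 has the single candidate 6 ⇒ r6c3=6.
Step 12. [r9c9∈{1}] r9c9's peers cover all but 1 ⇒ r9c9=1.
Step 13. [r7c2∈{9}] r7c2 is down to just 9. So r7c2=9.
Step 14. [r3c1∈{8}] only 8 remains possible at r3c1. So r3c1=8.
Step 15. [r6c8∈{9}] r6c8 has the single candidate 9. So r6c8=9.
Step 16. [r4c1∈{7}] r4c1's peers cover all but 7 ⇒ r4c1=7.
Step 17. [r3c9∈{2}] nothing but 2 survives at r3c9, so r3c9=2.
Step 18. [r8c6∈{6}] r8c6 has the single candidate 6, so r8c6=6.
Step 19. [r1c4∈{4}] r1c4 has the single candidate 4. So r1c4=4.
Step 20. [r4c9∈{6}] only 6 remains possible at r4c9, so r4c9=6.
Step 21. [r8c4∈{2}] r8c4 is down to just 2. So r8c4=2.
Step 22. [r4c7∈{8}] r4c7's peers cover all but 8 ⇒ r4c7=8.
Step 23. [r3c6∈{1}] r3c6 is down to just 1. So r3c6=1.
Step 24. [r7c5∈{1}] r7c5 has the single candidate 1 ⇒ r7c5=1.
Step 25. [r8c7∈{5}] nothing but 5 survives at r8c7 ⇒ r8c7=5.
Step 26. [r7c1∈{6}] only 6 remains possible at r7c1, so r7c1=6.
Step 27. [r1c2∈{3}] r1c2 has the single candidate 3 ⇒ r1c2=3.
Step 28. [r9c2∈{5}] r9c2 is down to just 5, so r9c2=5.
Step 29. [r2c3∈{9}] nothing but 9 survives at r2c3 ⇒ r2c3=9.
Step 30. [r2c4∈{7}] only 7 remains possible at r2c4 ⇒ r2c4=7.
Step 31. [r5c6∈{7}] r5c6 is down to just 7. So r5c6=7.
Step 32. [r6c7∈{3}] r6c7 is down to just 3. So r6c7=3.
Step 33. [r9c3∈{2}] nothing but 2 survives at r9c3, so r9c3=2.

Answer: 2 3 1 4 9 8 7 6 5 / 4 6 9 7 2 5 1 8 3 / 8 7 5 6 3 1 9 4 2 / 7 4 3 9 5 2 8 1 6 / 9 1 8 3 6 7 2 5 4 / 5 2 6 1 8 4 3 9 7 / 6 9 7 5 1 3 4 2 8 / 1 8 4 2 7 6 5 3 9 / 3 5 2 8 4 9 6 7 1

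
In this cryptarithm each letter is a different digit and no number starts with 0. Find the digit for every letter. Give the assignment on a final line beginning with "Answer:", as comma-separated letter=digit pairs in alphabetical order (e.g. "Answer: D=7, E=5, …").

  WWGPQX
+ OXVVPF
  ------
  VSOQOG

Step 1. [col 1: X + F ≡ G (mod 10)] column 1 (X + F ≡ G (mod 10), carry-in 0) doesn't pin F yet; pick F=9 and continue. So F=9.
Step 2. [col 1: X + F ≡ G (mod 10)] several values work for X in column 1 (X + F ≡ G (mod 10), carry-in 0); try X=7 ⇒ X=7.
Step 3. [col 1: X + F ≡ G (mod 10)] column 1 reads X+F+carry(0)=G with X=7, F=9; with digits 7,9 already taken and all letters distinct, the only value for G is 6, so G=6.
Step 4. [col 2: Q + P ≡ O (mod 10)] column 2 (Q + P ≡ O (mod 10), carry-in 1) doesn't pin O yet; pick O=5 and continue. So O=5.
Step 5. [col 2: Q + P ≡ O (mod 10)] several values work for P in column 2 (Q + P ≡ O (mod 10), carry-in 1); try P=3 ⇒ P=3.
Step 6. [col 2: Q + P ≡ O (mod 10)] from column 2 (P=3, O=5, carry-in 1, digits 3,5,6,7,9 already taken and all letters distinct): Q must equal 1. So Q=1.
Step 7. [col 3: P + V ≡ Q (mod 10)] column 3 reads P+V+carry(0)=Q with P=3, Q=1; with digits 1,3,5,6,7,9 already taken and all letters distinct, the only value for V is 8. So V=8.
Step 8. [col 5: W + X ≡ S (mod 10)] S=0 is one option consistent with column 5 (W + X ≡ S (mod 10), carry-in 1) — take it, so S=0.
Step 9. [col 5: W + X ≡ S (mod 10)] from column 5 (X=7, S=0, carry-in 1, digits 0,1,3,5,6,7,8,9 already taken and all letters distinct): W must equal 2. So W=2.

Answer: F=9, G=6, O=5, P=3, Q=1, S=0, V=8, W=2, X=7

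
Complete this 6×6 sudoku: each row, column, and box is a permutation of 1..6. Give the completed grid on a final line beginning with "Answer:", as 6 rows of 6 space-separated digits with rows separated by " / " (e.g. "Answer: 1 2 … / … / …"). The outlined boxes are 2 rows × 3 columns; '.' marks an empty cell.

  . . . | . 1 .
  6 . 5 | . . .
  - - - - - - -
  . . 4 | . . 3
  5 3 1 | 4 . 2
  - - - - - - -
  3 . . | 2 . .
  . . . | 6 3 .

Step 1. [r2c6∈{4}] only 4 remains possible at r2c6, so r2c6=4.
Step 2. [r6c1∈{1,2,4}] r6c1 is the only open cell in col 1 admitting 1. So r6c1=1.
Step 3. [r6c2∈{2,4,5}] across row 6, 4 lands solely at r6c2. So r6c2=4.
Step 4. [r1c2∈{2}] nothing but 2 survives at r1c2, so r1c2=2.
Step 5. [r6c6∈{5}] r6c6's peers cover all but 5. So r6c6=5.
Step 6. [r3c2∈{6}] only 6 remains possible at r3c2. So r3c2=6.
Step 7. [r1c4∈{3,5}] in row 1, 5 fits only at r1c4 ⇒ r1c4=5.
Step 8. [r5c5∈{4}] only 4 remains possible at r5c5, so r5c5=4.
Step 9. [r2c2∈{1}] r2c2's peers cover all but 1, so r2c2=1.
Step 10. [r1c1∈{4}] nothing but 4 survives at r1c1. So r1c1=4.
Step 11. [r2c4∈{3}] r2c4 is down to just 3. So r2c4=3.
Step 12. [r4c5∈{6}] nothing but 6 survives at r4c5. So r4c5=6.
Step 13. [r5c2∈{5}] nothing but 5 survives at r5c2, so r5c2=5.
Step 14. [r3c4∈{1}] r3c4 has the single candidate 1 ⇒ r3c4=1.
Step 15. [r6c3∈{2}] r6c3 is down to just 2, so r6c3=2.
Step 16. [r3c5∈{5}] r3c5 is down to just 5. So r3c5=5.
Step 17. [r1c6∈{6}] r1c6 has the single candidate 6, so r1c6=6.
Step 18. [r5c3∈{6}] r5c3's peers cover all but 6, so r5c3=6.
Step 19. [r2c5∈{2}] r2c5 is down to just 2. So r2c5=2.
Step 20. [r5c6∈{1}] r5c6 is down to just 1, so r5c6=1.
Step 21. [r3c1∈{2}] r3c1 is down to just 2. So r3c1=2.
Step 22. [r1c3∈{3}] r1c3 has the single candidate 3. So r1c3=3.

Answer: 4 2 3 5 1 6 / 6 1 5 3 2 4 / 2 6 4 1 5 3 / 5 3 1 4 6 2 / 3 5 6 2 4 1 / 1 4 2 6 3 5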